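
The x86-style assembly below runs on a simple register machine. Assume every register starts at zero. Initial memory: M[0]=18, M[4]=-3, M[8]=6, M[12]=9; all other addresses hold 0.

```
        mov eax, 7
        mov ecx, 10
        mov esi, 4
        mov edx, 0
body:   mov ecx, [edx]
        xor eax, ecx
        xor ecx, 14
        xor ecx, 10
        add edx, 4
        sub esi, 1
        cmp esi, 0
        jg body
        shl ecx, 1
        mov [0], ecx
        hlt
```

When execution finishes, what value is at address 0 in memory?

26

eax=7
ecx=10
esi=4
edx=0
ecx=M[0]=18
eax=7^18=21
ecx=18^14=28
ecx=28^10=22
edx=0+4=4
esi=4-1=3
cmp esi, 0  (cmp 3,0)
jg body: taken
ecx=M[4]=-3
eax=21^(-3)=-24
ecx=(-3)^14=-13
ecx=(-13)^10=-7
edx=4+4=8
esi=3-1=2
cmp esi, 0  (cmp 2,0)
jg body: taken
ecx=M[8]=6
eax=(-24)^6=-18
ecx=6^14=8
ecx=8^10=2
edx=8+4=12
esi=2-1=1
cmp esi, 0  (cmp 1,0)
jg body: taken
ecx=M[12]=9
eax=(-18)^9=-25
ecx=9^14=7
ecx=7^10=13
edx=12+4=16
esi=1-1=0
cmp esi, 0  (cmp 0,0)
jg body: not taken
ecx=13<<1=26
mov [0], ecx → M[0]=26
halt.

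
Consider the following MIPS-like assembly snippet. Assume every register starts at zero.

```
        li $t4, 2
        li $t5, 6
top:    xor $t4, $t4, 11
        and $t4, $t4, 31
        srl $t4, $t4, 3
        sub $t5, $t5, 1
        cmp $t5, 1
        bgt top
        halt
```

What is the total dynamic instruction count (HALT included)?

after li $t4, 2: $t4=2
after li $t5, 6: $t5=6
after xor $t4, $t4, 11: $t4=2^11=9
after and $t4, $t4, 31: $t4=9&31=9
after srl $t4, $t4, 3: $t4=9>>3=1
after sub $t5, $t5, 1: $t5=6-1=5
cmp $t5, 1  (cmp 5,1)
bgt top: taken
after xor $t4, $t4, 11: $t4=1^11=10
after and $t4, $t4, 31: $t4=10&31=10
after srl $t4, $t4, 3: $t4=10>>3=1
after sub $t5, $t5, 1: $t5=5-1=4
cmp $t5, 1  (cmp 4,1)
bgt top: taken
after xor $t4, $t4, 11: $t4=1^11=10
after and $t4, $t4, 31: $t4=10&31=10
after srl $t4, $t4, 3: $t4=10>>3=1
after sub $t5, $t5, 1: $t5=4-1=3
cmp $t5, 1  (cmp 3,1)
bgt top: taken
after xor $t4, $t4, 11: $t4=1^11=10
after and $t4, $t4, 31: $t4=10&31=10
after srl $t4, $t4, 3: $t4=10>>3=1
after sub $t5, $t5, 1: $t5=3-1=2
cmp $t5, 1  (cmp 2,1)
bgt top: taken
after xor $t4, $t4, 11: $t4=1^11=10
after and $t4, $t4, 31: $t4=10&31=10
after srl $t4, $t4, 3: $t4=10>>3=1
after sub $t5, $t5, 1: $t5=2-1=1
cmp $t5, 1  (cmp 1,1)
bgt top: not taken
halt.
Total executed instructions: 33.

33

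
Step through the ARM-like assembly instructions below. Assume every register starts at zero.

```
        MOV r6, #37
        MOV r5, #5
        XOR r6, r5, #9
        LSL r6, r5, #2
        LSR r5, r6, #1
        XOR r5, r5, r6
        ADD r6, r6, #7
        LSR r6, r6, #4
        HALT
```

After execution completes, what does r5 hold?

MOV r6, #37 → r6=37
MOV r5, #5 → r5=5
XOR r6, r5, #9 → r6=5^9=12
LSL r6, r5, #2 → r6=5<<2=20
LSR r5, r6, #1 → r5=20>>1=10
XOR r5, r5, r6 → r5=10^20=30
ADD r6, r6, #7 → r6=20+7=27
LSR r6, r6, #4 → r6=27>>4=1
halt.

30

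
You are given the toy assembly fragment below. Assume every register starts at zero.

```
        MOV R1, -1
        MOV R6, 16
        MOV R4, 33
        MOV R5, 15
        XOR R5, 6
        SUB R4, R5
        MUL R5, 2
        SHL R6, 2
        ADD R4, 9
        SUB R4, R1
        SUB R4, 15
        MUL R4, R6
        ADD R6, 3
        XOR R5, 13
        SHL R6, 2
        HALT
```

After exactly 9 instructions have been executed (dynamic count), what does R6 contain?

64

R1=-1
R6=16
R4=33
R5=15
R5=15^6=9
R4=33-9=24
R5=9*2=18
R6=16<<2=64
R4=24+9=33
After step 9: R6 = 64.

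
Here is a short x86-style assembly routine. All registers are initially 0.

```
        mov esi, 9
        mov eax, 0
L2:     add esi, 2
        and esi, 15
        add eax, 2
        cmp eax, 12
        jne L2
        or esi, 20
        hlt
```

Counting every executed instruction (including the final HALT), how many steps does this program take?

34

esi=9
eax=0
esi=9+2=11
esi=11&15=11
eax=0+2=2
cmp eax, 12  (cmp 2,12)
jne L2: taken
esi=11+2=13
esi=13&15=13
eax=2+2=4
cmp eax, 12  (cmp 4,12)
jne L2: taken
esi=13+2=15
esi=15&15=15
eax=4+2=6
cmp eax, 12  (cmp 6,12)
jne L2: taken
esi=15+2=17
esi=17&15=1
eax=6+2=8
cmp eax, 12  (cmp 8,12)
jne L2: taken
esi=1+2=3
esi=3&15=3
eax=8+2=10
cmp eax, 12  (cmp 10,12)
jne L2: taken
esi=3+2=5
esi=5&15=5
eax=10+2=12
cmp eax, 12  (cmp 12,12)
jne L2: not taken
esi=5|20=21
halt.
Total executed instructions: 34.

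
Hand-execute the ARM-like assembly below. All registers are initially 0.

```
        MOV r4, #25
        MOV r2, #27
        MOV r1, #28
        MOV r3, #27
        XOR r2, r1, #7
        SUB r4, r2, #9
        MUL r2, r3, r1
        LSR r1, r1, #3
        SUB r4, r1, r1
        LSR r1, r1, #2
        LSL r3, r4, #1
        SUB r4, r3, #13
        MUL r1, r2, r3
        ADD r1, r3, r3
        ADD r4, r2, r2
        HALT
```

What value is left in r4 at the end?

after MOV r4, #25: r4=25
after MOV r2, #27: r2=27
after MOV r1, #28: r1=28
after MOV r3, #27: r3=27
after XOR r2, r1, #7: r2=28^7=27
after SUB r4, r2, #9: r4=27-9=18
after MUL r2, r3, r1: r2=27*28=756
after LSR r1, r1, #3: r1=28>>3=3
after SUB r4, r1, r1: r4=3-3=0
after LSR r1, r1, #2: r1=3>>2=0
after LSL r3, r4, #1: r3=0<<1=0
after SUB r4, r3, #13: r4=0-13=-13
after MUL r1, r2, r3: r1=756*0=0
after ADD r1, r3, r3: r1=0+0=0
after ADD r4, r2, r2: r4=756+756=1512
halt.

1512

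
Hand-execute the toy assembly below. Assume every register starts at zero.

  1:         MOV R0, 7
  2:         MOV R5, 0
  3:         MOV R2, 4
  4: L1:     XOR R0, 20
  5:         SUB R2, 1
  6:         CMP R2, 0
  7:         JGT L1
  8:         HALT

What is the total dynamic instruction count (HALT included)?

20

after MOV R0, 7: R0=7
after MOV R5, 0: R5=0
after MOV R2, 4: R2=4
after XOR R0, 20: R0=7^20=19
after SUB R2, 1: R2=4-1=3
CMP R2, 0  (cmp 3,0)
JGT L1: taken
after XOR R0, 20: R0=19^20=7
after SUB R2, 1: R2=3-1=2
CMP R2, 0  (cmp 2,0)
JGT L1: taken
after XOR R0, 20: R0=7^20=19
after SUB R2, 1: R2=2-1=1
CMP R2, 0  (cmp 1,0)
JGT L1: taken
after XOR R0, 20: R0=19^20=7
after SUB R2, 1: R2=1-1=0
CMP R2, 0  (cmp 0,0)
JGT L1: not taken
halt.
Total executed instructions: 20.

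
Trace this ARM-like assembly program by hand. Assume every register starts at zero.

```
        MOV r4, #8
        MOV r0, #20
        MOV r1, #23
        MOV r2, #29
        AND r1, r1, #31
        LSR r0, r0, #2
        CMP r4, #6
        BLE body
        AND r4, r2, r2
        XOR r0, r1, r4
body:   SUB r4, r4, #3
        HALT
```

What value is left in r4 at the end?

after MOV r4, #8: r4=8
after MOV r0, #20: r0=20
after MOV r1, #23: r1=23
after MOV r2, #29: r2=29
after AND r1, r1, #31: r1=23&31=23
after LSR r0, r0, #2: r0=20>>2=5
CMP r4, #6  (cmp 8,6)
BLE body: not taken
after AND r4, r2, r2: r4=29&29=29
after XOR r0, r1, r4: r0=23^29=10
after SUB r4, r4, #3: r4=29-3=26
halt.

26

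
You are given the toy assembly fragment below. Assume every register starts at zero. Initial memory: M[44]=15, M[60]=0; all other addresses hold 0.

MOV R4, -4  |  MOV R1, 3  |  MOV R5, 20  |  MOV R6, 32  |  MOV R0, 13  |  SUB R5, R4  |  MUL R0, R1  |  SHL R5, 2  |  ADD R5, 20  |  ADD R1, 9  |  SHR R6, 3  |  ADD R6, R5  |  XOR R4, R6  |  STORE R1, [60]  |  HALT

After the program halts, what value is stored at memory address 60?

12

R4=-4
R1=3
R5=20
R6=32
R0=13
R5=20-(-4)=24
R0=13*3=39
R5=24<<2=96
R5=96+20=116
R1=3+9=12
R6=32>>3=4
R6=4+116=120
R4=(-4)^120=-124
STORE R1, [60] → M[60]=12
halt.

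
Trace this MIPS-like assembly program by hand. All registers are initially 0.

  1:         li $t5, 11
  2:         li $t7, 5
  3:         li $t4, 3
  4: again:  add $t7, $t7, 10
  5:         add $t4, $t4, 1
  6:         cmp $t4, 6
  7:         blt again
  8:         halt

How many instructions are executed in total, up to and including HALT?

$t5=11
$t7=5
$t4=3
$t7=5+10=15
$t4=3+1=4
cmp $t4, 6  (cmp 4,6)
blt again: taken
$t7=15+10=25
$t4=4+1=5
cmp $t4, 6  (cmp 5,6)
blt again: taken
$t7=25+10=35
$t4=5+1=6
cmp $t4, 6  (cmp 6,6)
blt again: not taken
halt.
Total executed instructions: 16.

16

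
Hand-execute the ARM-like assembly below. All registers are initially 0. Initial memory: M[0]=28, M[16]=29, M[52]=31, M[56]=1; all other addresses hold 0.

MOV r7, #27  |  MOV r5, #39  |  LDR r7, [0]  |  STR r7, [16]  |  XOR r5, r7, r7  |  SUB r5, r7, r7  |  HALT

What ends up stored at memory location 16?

after MOV r7, #27: r7=27
after MOV r5, #39: r5=39
after LDR r7, [0]: r7=M[0]=28
STR r7, [16] → M[16]=28
after XOR r5, r7, r7: r5=28^28=0
after SUB r5, r7, r7: r5=28-28=0
halt.

28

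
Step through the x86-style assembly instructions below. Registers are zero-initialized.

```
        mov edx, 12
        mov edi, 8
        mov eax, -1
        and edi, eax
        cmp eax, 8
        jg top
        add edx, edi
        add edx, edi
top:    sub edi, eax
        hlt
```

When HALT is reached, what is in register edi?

9

edx=12
edi=8
eax=-1
edi=8&(-1)=8
cmp eax, 8  (cmp -1,8)
jg top: not taken
edx=12+8=20
edx=20+8=28
edi=8-(-1)=9
halt.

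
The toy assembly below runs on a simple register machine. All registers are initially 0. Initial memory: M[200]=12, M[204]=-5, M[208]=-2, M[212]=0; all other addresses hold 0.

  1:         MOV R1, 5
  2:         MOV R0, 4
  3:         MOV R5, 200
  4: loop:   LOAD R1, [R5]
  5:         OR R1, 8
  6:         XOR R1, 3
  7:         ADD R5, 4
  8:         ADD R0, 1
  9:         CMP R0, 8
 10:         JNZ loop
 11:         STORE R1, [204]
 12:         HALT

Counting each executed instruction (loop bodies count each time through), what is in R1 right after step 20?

-3

after MOV R1, 5: R1=5
after MOV R0, 4: R0=4
after MOV R5, 200: R5=200
after LOAD R1, [R5]: R1=M[200]=12
after OR R1, 8: R1=12|8=12
after XOR R1, 3: R1=12^3=15
after ADD R5, 4: R5=200+4=204
after ADD R0, 1: R0=4+1=5
CMP R0, 8  (cmp 5,8)
JNZ loop: taken
after LOAD R1, [R5]: R1=M[204]=-5
after OR R1, 8: R1=(-5)|8=-5
after XOR R1, 3: R1=(-5)^3=-8
after ADD R5, 4: R5=204+4=208
after ADD R0, 1: R0=5+1=6
CMP R0, 8  (cmp 6,8)
JNZ loop: taken
after LOAD R1, [R5]: R1=M[208]=-2
after OR R1, 8: R1=(-2)|8=-2
after XOR R1, 3: R1=(-2)^3=-3
After step 20: R1 = -3.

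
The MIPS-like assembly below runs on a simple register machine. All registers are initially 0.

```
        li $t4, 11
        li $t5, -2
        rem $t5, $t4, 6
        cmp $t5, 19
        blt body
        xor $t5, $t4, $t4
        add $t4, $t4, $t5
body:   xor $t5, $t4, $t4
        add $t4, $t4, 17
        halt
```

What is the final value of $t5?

li $t4, 11 → $t4=11
li $t5, -2 → $t5=-2
rem $t5, $t4, 6 → $t5=11%6=5
cmp $t5, 19  (cmp 5,19)
blt body: taken
xor $t5, $t4, $t4 → $t5=11^11=0
add $t4, $t4, 17 → $t4=11+17=28
halt.

0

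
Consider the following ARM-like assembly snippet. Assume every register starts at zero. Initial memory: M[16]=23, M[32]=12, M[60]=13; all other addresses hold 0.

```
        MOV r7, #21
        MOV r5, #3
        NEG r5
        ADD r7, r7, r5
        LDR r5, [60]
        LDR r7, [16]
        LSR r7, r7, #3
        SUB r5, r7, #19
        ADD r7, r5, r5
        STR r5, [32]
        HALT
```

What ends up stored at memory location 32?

MOV r7, #21 → r7=21
MOV r5, #3 → r5=3
NEG r5 → r5=-(3)=-3
ADD r7, r7, r5 → r7=21+(-3)=18
LDR r5, [60] → r5=M[60]=13
LDR r7, [16] → r7=M[16]=23
LSR r7, r7, #3 → r7=23>>3=2
SUB r5, r7, #19 → r5=2-19=-17
ADD r7, r5, r5 → r7=(-17)+(-17)=-34
STR r5, [32] → M[32]=-17
halt.

-17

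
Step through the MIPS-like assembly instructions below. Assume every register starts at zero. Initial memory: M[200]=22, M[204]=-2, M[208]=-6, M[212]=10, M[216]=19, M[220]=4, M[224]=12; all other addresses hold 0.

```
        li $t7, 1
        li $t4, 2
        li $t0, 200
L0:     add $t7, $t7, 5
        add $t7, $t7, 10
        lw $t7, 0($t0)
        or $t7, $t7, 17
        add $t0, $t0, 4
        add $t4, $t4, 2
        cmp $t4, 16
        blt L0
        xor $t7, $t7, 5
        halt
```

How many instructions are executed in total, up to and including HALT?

after li $t7, 1: $t7=1
after li $t4, 2: $t4=2
after li $t0, 200: $t0=200
after add $t7, $t7, 5: $t7=1+5=6
after add $t7, $t7, 10: $t7=6+10=16
after lw $t7, 0($t0): $t7=M[200]=22
after or $t7, $t7, 17: $t7=22|17=23
after add $t0, $t0, 4: $t0=200+4=204
after add $t4, $t4, 2: $t4=2+2=4
cmp $t4, 16  (cmp 4,16)
blt L0: taken
after add $t7, $t7, 5: $t7=23+5=28
after add $t7, $t7, 10: $t7=28+10=38
after lw $t7, 0($t0): $t7=M[204]=-2
after or $t7, $t7, 17: $t7=(-2)|17=-1
after add $t0, $t0, 4: $t0=204+4=208
after add $t4, $t4, 2: $t4=4+2=6
cmp $t4, 16  (cmp 6,16)
blt L0: taken
after add $t7, $t7, 5: $t7=(-1)+5=4
after add $t7, $t7, 10: $t7=4+10=14
after lw $t7, 0($t0): $t7=M[208]=-6
after or $t7, $t7, 17: $t7=(-6)|17=-5
after add $t0, $t0, 4: $t0=208+4=212
after add $t4, $t4, 2: $t4=6+2=8
cmp $t4, 16  (cmp 8,16)
blt L0: taken
after add $t7, $t7, 5: $t7=(-5)+5=0
after add $t7, $t7, 10: $t7=0+10=10
after lw $t7, 0($t0): $t7=M[212]=10
after or $t7, $t7, 17: $t7=10|17=27
after add $t0, $t0, 4: $t0=212+4=216
after add $t4, $t4, 2: $t4=8+2=10
cmp $t4, 16  (cmp 10,16)
blt L0: taken
after add $t7, $t7, 5: $t7=27+5=32
after add $t7, $t7, 10: $t7=32+10=42
after lw $t7, 0($t0): $t7=M[216]=19
after or $t7, $t7, 17: $t7=19|17=19
after add $t0, $t0, 4: $t0=216+4=220
after add $t4, $t4, 2: $t4=10+2=12
cmp $t4, 16  (cmp 12,16)
blt L0: taken
after add $t7, $t7, 5: $t7=19+5=24
after add $t7, $t7, 10: $t7=24+10=34
after lw $t7, 0($t0): $t7=M[220]=4
after or $t7, $t7, 17: $t7=4|17=21
after add $t0, $t0, 4: $t0=220+4=224
after add $t4, $t4, 2: $t4=12+2=14
cmp $t4, 16  (cmp 14,16)
blt L0: taken
after add $t7, $t7, 5: $t7=21+5=26
after add $t7, $t7, 10: $t7=26+10=36
after lw $t7, 0($t0): $t7=M[224]=12
after or $t7, $t7, 17: $t7=12|17=29
after add $t0, $t0, 4: $t0=224+4=228
after add $t4, $t4, 2: $t4=14+2=16
cmp $t4, 16  (cmp 16,16)
blt L0: not taken
after xor $t7, $t7, 5: $t7=29^5=24
halt.
Total executed instructions: 61.

61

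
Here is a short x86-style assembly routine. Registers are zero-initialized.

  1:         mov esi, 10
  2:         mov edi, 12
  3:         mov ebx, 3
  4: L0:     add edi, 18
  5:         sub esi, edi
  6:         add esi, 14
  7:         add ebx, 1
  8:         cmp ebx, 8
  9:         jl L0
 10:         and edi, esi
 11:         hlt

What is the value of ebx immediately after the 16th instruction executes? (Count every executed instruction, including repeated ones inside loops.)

after mov esi, 10: esi=10
after mov edi, 12: edi=12
after mov ebx, 3: ebx=3
after add edi, 18: edi=12+18=30
after sub esi, edi: esi=10-30=-20
after add esi, 14: esi=(-20)+14=-6
after add ebx, 1: ebx=3+1=4
cmp ebx, 8  (cmp 4,8)
jl L0: taken
after add edi, 18: edi=30+18=48
after sub esi, edi: esi=(-6)-48=-54
after add esi, 14: esi=(-54)+14=-40
after add ebx, 1: ebx=4+1=5
cmp ebx, 8  (cmp 5,8)
jl L0: taken
after add edi, 18: edi=48+18=66
After step 16: ebx = 5.

5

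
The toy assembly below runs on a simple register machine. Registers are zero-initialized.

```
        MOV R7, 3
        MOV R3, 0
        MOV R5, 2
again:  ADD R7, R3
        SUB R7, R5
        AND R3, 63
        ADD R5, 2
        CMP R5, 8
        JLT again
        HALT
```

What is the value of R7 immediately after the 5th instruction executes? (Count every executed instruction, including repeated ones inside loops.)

1

R7=3
R3=0
R5=2
R7=3+0=3
R7=3-2=1
After step 5: R7 = 1.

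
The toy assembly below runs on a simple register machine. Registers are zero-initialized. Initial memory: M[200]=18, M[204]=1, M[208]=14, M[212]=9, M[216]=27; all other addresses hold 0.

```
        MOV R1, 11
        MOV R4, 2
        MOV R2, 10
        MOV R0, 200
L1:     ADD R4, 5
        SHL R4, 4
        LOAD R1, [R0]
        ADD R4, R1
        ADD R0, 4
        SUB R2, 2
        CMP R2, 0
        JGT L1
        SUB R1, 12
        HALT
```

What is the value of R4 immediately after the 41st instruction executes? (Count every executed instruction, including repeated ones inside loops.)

R1=11
R4=2
R2=10
R0=200
R4=2+5=7
R4=7<<4=112
R1=M[200]=18
R4=112+18=130
R0=200+4=204
R2=10-2=8
CMP R2, 0  (cmp 8,0)
JGT L1: taken
R4=130+5=135
R4=135<<4=2160
R1=M[204]=1
R4=2160+1=2161
R0=204+4=208
R2=8-2=6
CMP R2, 0  (cmp 6,0)
JGT L1: taken
R4=2161+5=2166
R4=2166<<4=34656
R1=M[208]=14
R4=34656+14=34670
R0=208+4=212
R2=6-2=4
CMP R2, 0  (cmp 4,0)
JGT L1: taken
R4=34670+5=34675
R4=34675<<4=554800
R1=M[212]=9
R4=554800+9=554809
R0=212+4=216
R2=4-2=2
CMP R2, 0  (cmp 2,0)
JGT L1: taken
R4=554809+5=554814
R4=554814<<4=8877024
R1=M[216]=27
R4=8877024+27=8877051
R0=216+4=220
After step 41: R4 = 8877051.

8877051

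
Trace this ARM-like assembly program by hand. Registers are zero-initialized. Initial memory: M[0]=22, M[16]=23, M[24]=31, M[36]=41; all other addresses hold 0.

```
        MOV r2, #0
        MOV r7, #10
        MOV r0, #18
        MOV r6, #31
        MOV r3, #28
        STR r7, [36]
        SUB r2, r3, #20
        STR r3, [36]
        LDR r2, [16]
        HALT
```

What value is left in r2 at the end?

after MOV r2, #0: r2=0
after MOV r7, #10: r7=10
after MOV r0, #18: r0=18
after MOV r6, #31: r6=31
after MOV r3, #28: r3=28
STR r7, [36] → M[36]=10
after SUB r2, r3, #20: r2=28-20=8
STR r3, [36] → M[36]=28
after LDR r2, [16]: r2=M[16]=23
halt.

23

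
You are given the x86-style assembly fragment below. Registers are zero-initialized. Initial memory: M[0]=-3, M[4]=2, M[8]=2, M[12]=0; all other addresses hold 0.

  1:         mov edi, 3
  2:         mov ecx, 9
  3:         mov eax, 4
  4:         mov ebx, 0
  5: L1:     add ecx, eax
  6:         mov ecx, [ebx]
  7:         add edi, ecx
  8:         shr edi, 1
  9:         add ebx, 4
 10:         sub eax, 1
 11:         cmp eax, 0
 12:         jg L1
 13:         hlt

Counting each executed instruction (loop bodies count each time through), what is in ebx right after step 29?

after mov edi, 3: edi=3
after mov ecx, 9: ecx=9
after mov eax, 4: eax=4
after mov ebx, 0: ebx=0
after add ecx, eax: ecx=9+4=13
after mov ecx, [ebx]: ecx=M[0]=-3
after add edi, ecx: edi=3+(-3)=0
after shr edi, 1: edi=0>>1=0
after add ebx, 4: ebx=0+4=4
after sub eax, 1: eax=4-1=3
cmp eax, 0  (cmp 3,0)
jg L1: taken
after add ecx, eax: ecx=(-3)+3=0
after mov ecx, [ebx]: ecx=M[4]=2
after add edi, ecx: edi=0+2=2
after shr edi, 1: edi=2>>1=1
after add ebx, 4: ebx=4+4=8
after sub eax, 1: eax=3-1=2
cmp eax, 0  (cmp 2,0)
jg L1: taken
after add ecx, eax: ecx=2+2=4
after mov ecx, [ebx]: ecx=M[8]=2
after add edi, ecx: edi=1+2=3
after shr edi, 1: edi=3>>1=1
after add ebx, 4: ebx=8+4=12
after sub eax, 1: eax=2-1=1
cmp eax, 0  (cmp 1,0)
jg L1: taken
after add ecx, eax: ecx=2+1=3
After step 29: ebx = 12.

12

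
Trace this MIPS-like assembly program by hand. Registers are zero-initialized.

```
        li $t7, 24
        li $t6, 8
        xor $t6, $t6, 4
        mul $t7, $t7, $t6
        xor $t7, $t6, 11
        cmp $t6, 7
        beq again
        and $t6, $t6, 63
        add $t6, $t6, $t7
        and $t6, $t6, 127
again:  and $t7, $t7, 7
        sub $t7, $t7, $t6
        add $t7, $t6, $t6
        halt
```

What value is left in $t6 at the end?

19

after li $t7, 24: $t7=24
after li $t6, 8: $t6=8
after xor $t6, $t6, 4: $t6=8^4=12
after mul $t7, $t7, $t6: $t7=24*12=288
after xor $t7, $t6, 11: $t7=12^11=7
cmp $t6, 7  (cmp 12,7)
beq again: not taken
after and $t6, $t6, 63: $t6=12&63=12
after add $t6, $t6, $t7: $t6=12+7=19
after and $t6, $t6, 127: $t6=19&127=19
after and $t7, $t7, 7: $t7=7&7=7
after sub $t7, $t7, $t6: $t7=7-19=-12
after add $t7, $t6, $t6: $t7=19+19=38
halt.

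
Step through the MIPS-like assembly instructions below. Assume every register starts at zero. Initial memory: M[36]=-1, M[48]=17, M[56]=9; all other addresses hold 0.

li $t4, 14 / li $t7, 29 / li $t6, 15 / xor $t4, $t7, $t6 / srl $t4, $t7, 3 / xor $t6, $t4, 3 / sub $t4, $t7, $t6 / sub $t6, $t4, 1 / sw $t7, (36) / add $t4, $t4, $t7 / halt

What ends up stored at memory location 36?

29

$t4=14
$t7=29
$t6=15
$t4=29^15=18
$t4=29>>3=3
$t6=3^3=0
$t4=29-0=29
$t6=29-1=28
sw $t7, (36) → M[36]=29
$t4=29+29=58
halt.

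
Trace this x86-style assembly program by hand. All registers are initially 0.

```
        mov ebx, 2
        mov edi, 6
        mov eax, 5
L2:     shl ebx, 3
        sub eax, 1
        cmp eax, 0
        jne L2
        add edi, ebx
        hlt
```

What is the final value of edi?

ebx=2
edi=6
eax=5
ebx=2<<3=16
eax=5-1=4
cmp eax, 0  (cmp 4,0)
jne L2: taken
ebx=16<<3=128
eax=4-1=3
cmp eax, 0  (cmp 3,0)
jne L2: taken
ebx=128<<3=1024
eax=3-1=2
cmp eax, 0  (cmp 2,0)
jne L2: taken
ebx=1024<<3=8192
eax=2-1=1
cmp eax, 0  (cmp 1,0)
jne L2: taken
ebx=8192<<3=65536
eax=1-1=0
cmp eax, 0  (cmp 0,0)
jne L2: not taken
edi=6+65536=65542
halt.

65542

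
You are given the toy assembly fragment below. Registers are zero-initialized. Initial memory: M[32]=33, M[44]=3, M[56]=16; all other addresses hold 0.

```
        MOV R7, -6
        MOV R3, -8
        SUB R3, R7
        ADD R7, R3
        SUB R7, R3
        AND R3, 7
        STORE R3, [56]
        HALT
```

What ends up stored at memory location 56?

MOV R7, -6 → R7=-6
MOV R3, -8 → R3=-8
SUB R3, R7 → R3=(-8)-(-6)=-2
ADD R7, R3 → R7=(-6)+(-2)=-8
SUB R7, R3 → R7=(-8)-(-2)=-6
AND R3, 7 → R3=(-2)&7=6
STORE R3, [56] → M[56]=6
halt.

6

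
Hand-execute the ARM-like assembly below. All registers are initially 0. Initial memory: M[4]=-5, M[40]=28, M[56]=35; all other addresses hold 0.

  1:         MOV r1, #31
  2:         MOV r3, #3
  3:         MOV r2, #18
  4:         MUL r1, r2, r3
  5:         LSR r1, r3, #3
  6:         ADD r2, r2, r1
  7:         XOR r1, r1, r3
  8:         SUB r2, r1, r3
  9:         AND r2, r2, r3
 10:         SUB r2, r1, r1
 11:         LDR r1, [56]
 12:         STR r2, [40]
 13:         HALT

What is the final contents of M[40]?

after MOV r1, #31: r1=31
after MOV r3, #3: r3=3
after MOV r2, #18: r2=18
after MUL r1, r2, r3: r1=18*3=54
after LSR r1, r3, #3: r1=3>>3=0
after ADD r2, r2, r1: r2=18+0=18
after XOR r1, r1, r3: r1=0^3=3
after SUB r2, r1, r3: r2=3-3=0
after AND r2, r2, r3: r2=0&3=0
after SUB r2, r1, r1: r2=3-3=0
after LDR r1, [56]: r1=M[56]=35
STR r2, [40] → M[40]=0
halt.

0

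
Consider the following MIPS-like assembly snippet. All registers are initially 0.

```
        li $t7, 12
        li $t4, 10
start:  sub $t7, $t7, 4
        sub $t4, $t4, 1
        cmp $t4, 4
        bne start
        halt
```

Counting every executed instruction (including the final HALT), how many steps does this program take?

after li $t7, 12: $t7=12
after li $t4, 10: $t4=10
after sub $t7, $t7, 4: $t7=12-4=8
after sub $t4, $t4, 1: $t4=10-1=9
cmp $t4, 4  (cmp 9,4)
bne start: taken
after sub $t7, $t7, 4: $t7=8-4=4
after sub $t4, $t4, 1: $t4=9-1=8
cmp $t4, 4  (cmp 8,4)
bne start: taken
after sub $t7, $t7, 4: $t7=4-4=0
after sub $t4, $t4, 1: $t4=8-1=7
cmp $t4, 4  (cmp 7,4)
bne start: taken
after sub $t7, $t7, 4: $t7=0-4=-4
after sub $t4, $t4, 1: $t4=7-1=6
cmp $t4, 4  (cmp 6,4)
bne start: taken
after sub $t7, $t7, 4: $t7=(-4)-4=-8
after sub $t4, $t4, 1: $t4=6-1=5
cmp $t4, 4  (cmp 5,4)
bne start: taken
after sub $t7, $t7, 4: $t7=(-8)-4=-12
after sub $t4, $t4, 1: $t4=5-1=4
cmp $t4, 4  (cmp 4,4)
bne start: not taken
halt.
Total executed instructions: 27.

27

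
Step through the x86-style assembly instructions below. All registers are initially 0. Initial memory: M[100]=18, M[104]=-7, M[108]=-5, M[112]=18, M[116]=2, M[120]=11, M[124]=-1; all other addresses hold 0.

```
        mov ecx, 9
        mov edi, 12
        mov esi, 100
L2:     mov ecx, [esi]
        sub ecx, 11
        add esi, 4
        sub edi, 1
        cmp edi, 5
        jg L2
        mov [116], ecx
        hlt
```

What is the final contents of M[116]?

mov ecx, 9 → ecx=9
mov edi, 12 → edi=12
mov esi, 100 → esi=100
mov ecx, [esi] → ecx=M[100]=18
sub ecx, 11 → ecx=18-11=7
add esi, 4 → esi=100+4=104
sub edi, 1 → edi=12-1=11
cmp edi, 5  (cmp 11,5)
jg L2: taken
mov ecx, [esi] → ecx=M[104]=-7
sub ecx, 11 → ecx=(-7)-11=-18
add esi, 4 → esi=104+4=108
sub edi, 1 → edi=11-1=10
cmp edi, 5  (cmp 10,5)
jg L2: taken
mov ecx, [esi] → ecx=M[108]=-5
sub ecx, 11 → ecx=(-5)-11=-16
add esi, 4 → esi=108+4=112
sub edi, 1 → edi=10-1=9
cmp edi, 5  (cmp 9,5)
jg L2: taken
mov ecx, [esi] → ecx=M[112]=18
sub ecx, 11 → ecx=18-11=7
add esi, 4 → esi=112+4=116
sub edi, 1 → edi=9-1=8
cmp edi, 5  (cmp 8,5)
jg L2: taken
mov ecx, [esi] → ecx=M[116]=2
sub ecx, 11 → ecx=2-11=-9
add esi, 4 → esi=116+4=120
sub edi, 1 → edi=8-1=7
cmp edi, 5  (cmp 7,5)
jg L2: taken
mov ecx, [esi] → ecx=M[120]=11
sub ecx, 11 → ecx=11-11=0
add esi, 4 → esi=120+4=124
sub edi, 1 → edi=7-1=6
cmp edi, 5  (cmp 6,5)
jg L2: taken
mov ecx, [esi] → ecx=M[124]=-1
sub ecx, 11 → ecx=(-1)-11=-12
add esi, 4 → esi=124+4=128
sub edi, 1 → edi=6-1=5
cmp edi, 5  (cmp 5,5)
jg L2: not taken
mov [116], ecx → M[116]=-12
halt.

-12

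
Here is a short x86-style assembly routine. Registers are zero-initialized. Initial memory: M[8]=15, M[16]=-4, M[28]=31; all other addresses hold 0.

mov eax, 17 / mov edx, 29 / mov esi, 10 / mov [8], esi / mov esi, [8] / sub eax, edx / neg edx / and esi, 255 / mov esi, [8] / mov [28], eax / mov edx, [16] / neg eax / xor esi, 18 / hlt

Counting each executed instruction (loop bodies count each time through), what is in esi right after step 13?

24

eax=17
edx=29
esi=10
mov [8], esi → M[8]=10
esi=M[8]=10
eax=17-29=-12
edx=-(29)=-29
esi=10&255=10
esi=M[8]=10
mov [28], eax → M[28]=-12
edx=M[16]=-4
eax=-(-12)=12
esi=10^18=24
After step 13: esi = 24.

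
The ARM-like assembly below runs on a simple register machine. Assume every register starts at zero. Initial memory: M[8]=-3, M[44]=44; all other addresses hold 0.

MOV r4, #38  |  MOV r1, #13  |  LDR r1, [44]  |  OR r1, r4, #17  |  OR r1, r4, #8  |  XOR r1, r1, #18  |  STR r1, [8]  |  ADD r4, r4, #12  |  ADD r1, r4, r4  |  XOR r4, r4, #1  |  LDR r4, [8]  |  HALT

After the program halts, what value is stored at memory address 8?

MOV r4, #38 → r4=38
MOV r1, #13 → r1=13
LDR r1, [44] → r1=M[44]=44
OR r1, r4, #17 → r1=38|17=55
OR r1, r4, #8 → r1=38|8=46
XOR r1, r1, #18 → r1=46^18=60
STR r1, [8] → M[8]=60
ADD r4, r4, #12 → r4=38+12=50
ADD r1, r4, r4 → r1=50+50=100
XOR r4, r4, #1 → r4=50^1=51
LDR r4, [8] → r4=M[8]=60
halt.

60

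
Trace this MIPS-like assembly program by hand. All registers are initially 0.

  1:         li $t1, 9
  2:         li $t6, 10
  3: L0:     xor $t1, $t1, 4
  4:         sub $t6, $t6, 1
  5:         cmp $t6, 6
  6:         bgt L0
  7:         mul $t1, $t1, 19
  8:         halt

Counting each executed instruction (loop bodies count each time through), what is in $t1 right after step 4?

li $t1, 9 → $t1=9
li $t6, 10 → $t6=10
xor $t1, $t1, 4 → $t1=9^4=13
sub $t6, $t6, 1 → $t6=10-1=9
After step 4: $t1 = 13.

13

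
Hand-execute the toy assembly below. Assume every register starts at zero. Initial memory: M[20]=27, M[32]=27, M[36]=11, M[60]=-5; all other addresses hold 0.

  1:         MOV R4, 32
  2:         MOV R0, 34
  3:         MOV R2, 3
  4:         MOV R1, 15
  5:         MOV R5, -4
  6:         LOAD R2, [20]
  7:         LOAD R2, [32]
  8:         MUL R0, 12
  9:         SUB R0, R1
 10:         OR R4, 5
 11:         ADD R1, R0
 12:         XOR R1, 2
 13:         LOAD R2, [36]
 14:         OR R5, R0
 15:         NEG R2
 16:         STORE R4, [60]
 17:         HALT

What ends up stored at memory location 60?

37

MOV R4, 32 → R4=32
MOV R0, 34 → R0=34
MOV R2, 3 → R2=3
MOV R1, 15 → R1=15
MOV R5, -4 → R5=-4
LOAD R2, [20] → R2=M[20]=27
LOAD R2, [32] → R2=M[32]=27
MUL R0, 12 → R0=34*12=408
SUB R0, R1 → R0=408-15=393
OR R4, 5 → R4=32|5=37
ADD R1, R0 → R1=15+393=408
XOR R1, 2 → R1=408^2=410
LOAD R2, [36] → R2=M[36]=11
OR R5, R0 → R5=(-4)|393=-3
NEG R2 → R2=-(11)=-11
STORE R4, [60] → M[60]=37
halt.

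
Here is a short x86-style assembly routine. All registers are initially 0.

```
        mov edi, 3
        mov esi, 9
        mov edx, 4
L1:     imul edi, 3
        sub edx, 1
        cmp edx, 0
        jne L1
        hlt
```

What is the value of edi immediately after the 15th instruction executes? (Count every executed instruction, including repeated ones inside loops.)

81

after mov edi, 3: edi=3
after mov esi, 9: esi=9
after mov edx, 4: edx=4
after imul edi, 3: edi=3*3=9
after sub edx, 1: edx=4-1=3
cmp edx, 0  (cmp 3,0)
jne L1: taken
after imul edi, 3: edi=9*3=27
after sub edx, 1: edx=3-1=2
cmp edx, 0  (cmp 2,0)
jne L1: taken
after imul edi, 3: edi=27*3=81
after sub edx, 1: edx=2-1=1
cmp edx, 0  (cmp 1,0)
jne L1: taken
After step 15: edi = 81.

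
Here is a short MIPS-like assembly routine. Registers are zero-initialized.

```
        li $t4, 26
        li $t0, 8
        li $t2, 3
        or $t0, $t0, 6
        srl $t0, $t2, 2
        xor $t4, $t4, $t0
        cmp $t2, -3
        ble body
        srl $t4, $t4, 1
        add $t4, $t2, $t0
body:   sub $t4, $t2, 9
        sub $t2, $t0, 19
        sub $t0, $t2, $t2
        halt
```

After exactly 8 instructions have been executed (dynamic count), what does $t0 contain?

$t4=26
$t0=8
$t2=3
$t0=8|6=14
$t0=3>>2=0
$t4=26^0=26
cmp $t2, -3  (cmp 3,-3)
ble body: not taken
After step 8: $t0 = 0.

0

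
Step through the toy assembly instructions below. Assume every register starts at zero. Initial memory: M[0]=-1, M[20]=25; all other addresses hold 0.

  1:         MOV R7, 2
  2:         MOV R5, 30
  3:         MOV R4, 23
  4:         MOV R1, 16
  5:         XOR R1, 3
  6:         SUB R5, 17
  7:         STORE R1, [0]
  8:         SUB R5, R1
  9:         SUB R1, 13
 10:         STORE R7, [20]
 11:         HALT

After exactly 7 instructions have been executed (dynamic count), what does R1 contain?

after MOV R7, 2: R7=2
after MOV R5, 30: R5=30
after MOV R4, 23: R4=23
after MOV R1, 16: R1=16
after XOR R1, 3: R1=16^3=19
after SUB R5, 17: R5=30-17=13
STORE R1, [0] → M[0]=19
After step 7: R1 = 19.

19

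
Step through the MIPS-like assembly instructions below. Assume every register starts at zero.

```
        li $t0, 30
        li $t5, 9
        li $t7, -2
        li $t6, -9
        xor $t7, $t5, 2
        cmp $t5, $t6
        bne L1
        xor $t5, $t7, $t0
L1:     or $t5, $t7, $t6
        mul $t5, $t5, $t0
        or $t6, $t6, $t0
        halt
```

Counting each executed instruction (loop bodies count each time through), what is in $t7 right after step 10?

$t0=30
$t5=9
$t7=-2
$t6=-9
$t7=9^2=11
cmp $t5, $t6  (cmp 9,-9)
bne L1: taken
$t5=11|(-9)=-1
$t5=(-1)*30=-30
$t6=(-9)|30=-1
After step 10: $t7 = 11.

11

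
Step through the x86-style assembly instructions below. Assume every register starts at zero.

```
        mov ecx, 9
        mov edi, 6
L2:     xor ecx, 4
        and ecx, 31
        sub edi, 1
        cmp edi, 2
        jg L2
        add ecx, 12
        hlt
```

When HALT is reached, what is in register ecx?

21

after mov ecx, 9: ecx=9
after mov edi, 6: edi=6
after xor ecx, 4: ecx=9^4=13
after and ecx, 31: ecx=13&31=13
after sub edi, 1: edi=6-1=5
cmp edi, 2  (cmp 5,2)
jg L2: taken
after xor ecx, 4: ecx=13^4=9
after and ecx, 31: ecx=9&31=9
after sub edi, 1: edi=5-1=4
cmp edi, 2  (cmp 4,2)
jg L2: taken
after xor ecx, 4: ecx=9^4=13
after and ecx, 31: ecx=13&31=13
after sub edi, 1: edi=4-1=3
cmp edi, 2  (cmp 3,2)
jg L2: taken
after xor ecx, 4: ecx=13^4=9
after and ecx, 31: ecx=9&31=9
after sub edi, 1: edi=3-1=2
cmp edi, 2  (cmp 2,2)
jg L2: not taken
after add ecx, 12: ecx=9+12=21
halt.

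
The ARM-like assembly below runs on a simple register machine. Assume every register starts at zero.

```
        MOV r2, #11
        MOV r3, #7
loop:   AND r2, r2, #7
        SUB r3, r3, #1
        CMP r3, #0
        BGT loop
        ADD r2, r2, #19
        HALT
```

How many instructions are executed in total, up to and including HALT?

after MOV r2, #11: r2=11
after MOV r3, #7: r3=7
after AND r2, r2, #7: r2=11&7=3
after SUB r3, r3, #1: r3=7-1=6
CMP r3, #0  (cmp 6,0)
BGT loop: taken
after AND r2, r2, #7: r2=3&7=3
after SUB r3, r3, #1: r3=6-1=5
CMP r3, #0  (cmp 5,0)
BGT loop: taken
after AND r2, r2, #7: r2=3&7=3
after SUB r3, r3, #1: r3=5-1=4
CMP r3, #0  (cmp 4,0)
BGT loop: taken
after AND r2, r2, #7: r2=3&7=3
after SUB r3, r3, #1: r3=4-1=3
CMP r3, #0  (cmp 3,0)
BGT loop: taken
after AND r2, r2, #7: r2=3&7=3
after SUB r3, r3, #1: r3=3-1=2
CMP r3, #0  (cmp 2,0)
BGT loop: taken
after AND r2, r2, #7: r2=3&7=3
after SUB r3, r3, #1: r3=2-1=1
CMP r3, #0  (cmp 1,0)
BGT loop: taken
after AND r2, r2, #7: r2=3&7=3
after SUB r3, r3, #1: r3=1-1=0
CMP r3, #0  (cmp 0,0)
BGT loop: not taken
after ADD r2, r2, #19: r2=3+19=22
halt.
Total executed instructions: 32.

32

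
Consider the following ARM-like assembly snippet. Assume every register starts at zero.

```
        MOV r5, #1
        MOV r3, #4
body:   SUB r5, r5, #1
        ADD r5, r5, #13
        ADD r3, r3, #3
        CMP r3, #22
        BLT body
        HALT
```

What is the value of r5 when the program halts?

73

MOV r5, #1 → r5=1
MOV r3, #4 → r3=4
SUB r5, r5, #1 → r5=1-1=0
ADD r5, r5, #13 → r5=0+13=13
ADD r3, r3, #3 → r3=4+3=7
CMP r3, #22  (cmp 7,22)
BLT body: taken
SUB r5, r5, #1 → r5=13-1=12
ADD r5, r5, #13 → r5=12+13=25
ADD r3, r3, #3 → r3=7+3=10
CMP r3, #22  (cmp 10,22)
BLT body: taken
SUB r5, r5, #1 → r5=25-1=24
ADD r5, r5, #13 → r5=24+13=37
ADD r3, r3, #3 → r3=10+3=13
CMP r3, #22  (cmp 13,22)
BLT body: taken
SUB r5, r5, #1 → r5=37-1=36
ADD r5, r5, #13 → r5=36+13=49
ADD r3, r3, #3 → r3=13+3=16
CMP r3, #22  (cmp 16,22)
BLT body: taken
SUB r5, r5, #1 → r5=49-1=48
ADD r5, r5, #13 → r5=48+13=61
ADD r3, r3, #3 → r3=16+3=19
CMP r3, #22  (cmp 19,22)
BLT body: taken
SUB r5, r5, #1 → r5=61-1=60
ADD r5, r5, #13 → r5=60+13=73
ADD r3, r3, #3 → r3=19+3=22
CMP r3, #22  (cmp 22,22)
BLT body: not taken
halt.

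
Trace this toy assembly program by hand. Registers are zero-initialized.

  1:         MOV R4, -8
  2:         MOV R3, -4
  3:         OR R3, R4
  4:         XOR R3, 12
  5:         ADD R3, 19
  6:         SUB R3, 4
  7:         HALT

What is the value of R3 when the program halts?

-1

after MOV R4, -8: R4=-8
after MOV R3, -4: R3=-4
after OR R3, R4: R3=(-4)|(-8)=-4
after XOR R3, 12: R3=(-4)^12=-16
after ADD R3, 19: R3=(-16)+19=3
after SUB R3, 4: R3=3-4=-1
halt.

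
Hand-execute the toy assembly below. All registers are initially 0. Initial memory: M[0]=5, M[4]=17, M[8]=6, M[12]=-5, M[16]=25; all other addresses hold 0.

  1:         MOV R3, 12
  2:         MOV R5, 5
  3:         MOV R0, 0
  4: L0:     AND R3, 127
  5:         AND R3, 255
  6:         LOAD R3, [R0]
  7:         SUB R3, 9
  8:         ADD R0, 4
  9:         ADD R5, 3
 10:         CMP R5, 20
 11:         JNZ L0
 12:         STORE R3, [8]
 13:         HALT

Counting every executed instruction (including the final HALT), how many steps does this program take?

R3=12
R5=5
R0=0
R3=12&127=12
R3=12&255=12
R3=M[0]=5
R3=5-9=-4
R0=0+4=4
R5=5+3=8
CMP R5, 20  (cmp 8,20)
JNZ L0: taken
R3=(-4)&127=124
R3=124&255=124
R3=M[4]=17
R3=17-9=8
R0=4+4=8
R5=8+3=11
CMP R5, 20  (cmp 11,20)
JNZ L0: taken
R3=8&127=8
R3=8&255=8
R3=M[8]=6
R3=6-9=-3
R0=8+4=12
R5=11+3=14
CMP R5, 20  (cmp 14,20)
JNZ L0: taken
R3=(-3)&127=125
R3=125&255=125
R3=M[12]=-5
R3=(-5)-9=-14
R0=12+4=16
R5=14+3=17
CMP R5, 20  (cmp 17,20)
JNZ L0: taken
R3=(-14)&127=114
R3=114&255=114
R3=M[16]=25
R3=25-9=16
R0=16+4=20
R5=17+3=20
CMP R5, 20  (cmp 20,20)
JNZ L0: not taken
STORE R3, [8] → M[8]=16
halt.
Total executed instructions: 45.

45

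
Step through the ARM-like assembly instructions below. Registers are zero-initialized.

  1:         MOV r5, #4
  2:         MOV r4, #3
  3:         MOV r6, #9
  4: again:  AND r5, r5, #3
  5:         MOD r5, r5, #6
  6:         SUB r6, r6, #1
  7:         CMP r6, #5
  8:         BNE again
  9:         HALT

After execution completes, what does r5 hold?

0

MOV r5, #4 → r5=4
MOV r4, #3 → r4=3
MOV r6, #9 → r6=9
AND r5, r5, #3 → r5=4&3=0
MOD r5, r5, #6 → r5=0%6=0
SUB r6, r6, #1 → r6=9-1=8
CMP r6, #5  (cmp 8,5)
BNE again: taken
AND r5, r5, #3 → r5=0&3=0
MOD r5, r5, #6 → r5=0%6=0
SUB r6, r6, #1 → r6=8-1=7
CMP r6, #5  (cmp 7,5)
BNE again: taken
AND r5, r5, #3 → r5=0&3=0
MOD r5, r5, #6 → r5=0%6=0
SUB r6, r6, #1 → r6=7-1=6
CMP r6, #5  (cmp 6,5)
BNE again: taken
AND r5, r5, #3 → r5=0&3=0
MOD r5, r5, #6 → r5=0%6=0
SUB r6, r6, #1 → r6=6-1=5
CMP r6, #5  (cmp 5,5)
BNE again: not taken
halt.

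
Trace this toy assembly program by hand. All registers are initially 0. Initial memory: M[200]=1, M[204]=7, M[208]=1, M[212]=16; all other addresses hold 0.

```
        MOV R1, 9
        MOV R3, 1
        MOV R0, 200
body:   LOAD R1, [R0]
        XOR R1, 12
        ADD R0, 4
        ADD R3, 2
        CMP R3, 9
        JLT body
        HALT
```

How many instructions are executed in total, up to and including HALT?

R1=9
R3=1
R0=200
R1=M[200]=1
R1=1^12=13
R0=200+4=204
R3=1+2=3
CMP R3, 9  (cmp 3,9)
JLT body: taken
R1=M[204]=7
R1=7^12=11
R0=204+4=208
R3=3+2=5
CMP R3, 9  (cmp 5,9)
JLT body: taken
R1=M[208]=1
R1=1^12=13
R0=208+4=212
R3=5+2=7
CMP R3, 9  (cmp 7,9)
JLT body: taken
R1=M[212]=16
R1=16^12=28
R0=212+4=216
R3=7+2=9
CMP R3, 9  (cmp 9,9)
JLT body: not taken
halt.
Total executed instructions: 28.

28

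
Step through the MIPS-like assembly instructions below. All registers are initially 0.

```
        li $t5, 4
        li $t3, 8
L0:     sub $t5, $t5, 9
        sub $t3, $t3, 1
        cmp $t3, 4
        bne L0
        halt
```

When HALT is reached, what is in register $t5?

after li $t5, 4: $t5=4
after li $t3, 8: $t3=8
after sub $t5, $t5, 9: $t5=4-9=-5
after sub $t3, $t3, 1: $t3=8-1=7
cmp $t3, 4  (cmp 7,4)
bne L0: taken
after sub $t5, $t5, 9: $t5=(-5)-9=-14
after sub $t3, $t3, 1: $t3=7-1=6
cmp $t3, 4  (cmp 6,4)
bne L0: taken
after sub $t5, $t5, 9: $t5=(-14)-9=-23
after sub $t3, $t3, 1: $t3=6-1=5
cmp $t3, 4  (cmp 5,4)
bne L0: taken
after sub $t5, $t5, 9: $t5=(-23)-9=-32
after sub $t3, $t3, 1: $t3=5-1=4
cmp $t3, 4  (cmp 4,4)
bne L0: not taken
halt.

-32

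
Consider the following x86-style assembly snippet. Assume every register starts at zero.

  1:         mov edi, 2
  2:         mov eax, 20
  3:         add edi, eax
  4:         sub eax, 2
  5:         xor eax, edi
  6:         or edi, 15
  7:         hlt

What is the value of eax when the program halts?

4

edi=2
eax=20
edi=2+20=22
eax=20-2=18
eax=18^22=4
edi=22|15=31
halt.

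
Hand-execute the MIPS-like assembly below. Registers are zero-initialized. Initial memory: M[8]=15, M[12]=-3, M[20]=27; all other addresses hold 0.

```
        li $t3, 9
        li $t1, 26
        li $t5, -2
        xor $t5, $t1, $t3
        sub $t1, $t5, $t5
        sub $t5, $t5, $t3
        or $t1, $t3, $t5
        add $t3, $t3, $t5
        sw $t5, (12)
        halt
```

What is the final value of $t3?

after li $t3, 9: $t3=9
after li $t1, 26: $t1=26
after li $t5, -2: $t5=-2
after xor $t5, $t1, $t3: $t5=26^9=19
after sub $t1, $t5, $t5: $t1=19-19=0
after sub $t5, $t5, $t3: $t5=19-9=10
after or $t1, $t3, $t5: $t1=9|10=11
after add $t3, $t3, $t5: $t3=9+10=19
sw $t5, (12) → M[12]=10
halt.

19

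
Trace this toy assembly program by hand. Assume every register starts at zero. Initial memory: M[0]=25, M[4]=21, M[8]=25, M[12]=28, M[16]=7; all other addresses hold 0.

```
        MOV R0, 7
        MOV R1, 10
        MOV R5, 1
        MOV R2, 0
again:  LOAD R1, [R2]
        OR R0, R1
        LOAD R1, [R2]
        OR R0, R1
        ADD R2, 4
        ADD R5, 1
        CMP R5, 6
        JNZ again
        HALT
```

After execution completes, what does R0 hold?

31

R0=7
R1=10
R5=1
R2=0
R1=M[0]=25
R0=7|25=31
R1=M[0]=25
R0=31|25=31
R2=0+4=4
R5=1+1=2
CMP R5, 6  (cmp 2,6)
JNZ again: taken
R1=M[4]=21
R0=31|21=31
R1=M[4]=21
R0=31|21=31
R2=4+4=8
R5=2+1=3
CMP R5, 6  (cmp 3,6)
JNZ again: taken
R1=M[8]=25
R0=31|25=31
R1=M[8]=25
R0=31|25=31
R2=8+4=12
R5=3+1=4
CMP R5, 6  (cmp 4,6)
JNZ again: taken
R1=M[12]=28
R0=31|28=31
R1=M[12]=28
R0=31|28=31
R2=12+4=16
R5=4+1=5
CMP R5, 6  (cmp 5,6)
JNZ again: taken
R1=M[16]=7
R0=31|7=31
R1=M[16]=7
R0=31|7=31
R2=16+4=20
R5=5+1=6
CMP R5, 6  (cmp 6,6)
JNZ again: not taken
halt.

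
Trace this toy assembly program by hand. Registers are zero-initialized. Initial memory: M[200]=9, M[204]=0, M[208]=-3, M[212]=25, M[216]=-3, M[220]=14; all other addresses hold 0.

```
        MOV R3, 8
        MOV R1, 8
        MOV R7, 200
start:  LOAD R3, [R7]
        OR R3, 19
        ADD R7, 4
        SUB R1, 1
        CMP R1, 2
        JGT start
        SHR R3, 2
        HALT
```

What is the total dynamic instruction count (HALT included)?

41

after MOV R3, 8: R3=8
after MOV R1, 8: R1=8
after MOV R7, 200: R7=200
after LOAD R3, [R7]: R3=M[200]=9
after OR R3, 19: R3=9|19=27
after ADD R7, 4: R7=200+4=204
after SUB R1, 1: R1=8-1=7
CMP R1, 2  (cmp 7,2)
JGT start: taken
after LOAD R3, [R7]: R3=M[204]=0
after OR R3, 19: R3=0|19=19
after ADD R7, 4: R7=204+4=208
after SUB R1, 1: R1=7-1=6
CMP R1, 2  (cmp 6,2)
JGT start: taken
after LOAD R3, [R7]: R3=M[208]=-3
after OR R3, 19: R3=(-3)|19=-1
after ADD R7, 4: R7=208+4=212
after SUB R1, 1: R1=6-1=5
CMP R1, 2  (cmp 5,2)
JGT start: taken
after LOAD R3, [R7]: R3=M[212]=25
after OR R3, 19: R3=25|19=27
after ADD R7, 4: R7=212+4=216
after SUB R1, 1: R1=5-1=4
CMP R1, 2  (cmp 4,2)
JGT start: taken
after LOAD R3, [R7]: R3=M[216]=-3
after OR R3, 19: R3=(-3)|19=-1
after ADD R7, 4: R7=216+4=220
after SUB R1, 1: R1=4-1=3
CMP R1, 2  (cmp 3,2)
JGT start: taken
after LOAD R3, [R7]: R3=M[220]=14
after OR R3, 19: R3=14|19=31
after ADD R7, 4: R7=220+4=224
after SUB R1, 1: R1=3-1=2
CMP R1, 2  (cmp 2,2)
JGT start: not taken
after SHR R3, 2: R3=31>>2=7
halt.
Total executed instructions: 41.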